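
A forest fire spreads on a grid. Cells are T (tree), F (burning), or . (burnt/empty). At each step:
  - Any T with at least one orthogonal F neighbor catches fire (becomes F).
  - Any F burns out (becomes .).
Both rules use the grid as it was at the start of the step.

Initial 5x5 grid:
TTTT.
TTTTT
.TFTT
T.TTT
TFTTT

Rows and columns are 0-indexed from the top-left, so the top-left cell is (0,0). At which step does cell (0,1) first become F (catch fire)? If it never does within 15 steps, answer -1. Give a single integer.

Step 1: cell (0,1)='T' (+6 fires, +2 burnt)
Step 2: cell (0,1)='T' (+7 fires, +6 burnt)
Step 3: cell (0,1)='F' (+6 fires, +7 burnt)
  -> target ignites at step 3
Step 4: cell (0,1)='.' (+1 fires, +6 burnt)
Step 5: cell (0,1)='.' (+0 fires, +1 burnt)
  fire out at step 5

3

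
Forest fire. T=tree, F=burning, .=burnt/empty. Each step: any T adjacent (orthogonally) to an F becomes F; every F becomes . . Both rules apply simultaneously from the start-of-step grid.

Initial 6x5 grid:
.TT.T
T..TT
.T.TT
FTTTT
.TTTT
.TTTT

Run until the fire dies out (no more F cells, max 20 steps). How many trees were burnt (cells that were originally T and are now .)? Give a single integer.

Step 1: +1 fires, +1 burnt (F count now 1)
Step 2: +3 fires, +1 burnt (F count now 3)
Step 3: +3 fires, +3 burnt (F count now 3)
Step 4: +4 fires, +3 burnt (F count now 4)
Step 5: +4 fires, +4 burnt (F count now 4)
Step 6: +2 fires, +4 burnt (F count now 2)
Step 7: +1 fires, +2 burnt (F count now 1)
Step 8: +0 fires, +1 burnt (F count now 0)
Fire out after step 8
Initially T: 21, now '.': 27
Total burnt (originally-T cells now '.'): 18

Answer: 18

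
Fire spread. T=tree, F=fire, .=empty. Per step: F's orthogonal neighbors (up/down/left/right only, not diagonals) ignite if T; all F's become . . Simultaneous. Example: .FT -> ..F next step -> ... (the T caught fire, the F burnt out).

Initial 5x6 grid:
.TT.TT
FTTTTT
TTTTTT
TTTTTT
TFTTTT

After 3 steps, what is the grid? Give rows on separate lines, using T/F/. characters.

Step 1: 5 trees catch fire, 2 burn out
  .TT.TT
  .FTTTT
  FTTTTT
  TFTTTT
  F.FTTT
Step 2: 6 trees catch fire, 5 burn out
  .FT.TT
  ..FTTT
  .FTTTT
  F.FTTT
  ...FTT
Step 3: 5 trees catch fire, 6 burn out
  ..F.TT
  ...FTT
  ..FTTT
  ...FTT
  ....FT

..F.TT
...FTT
..FTTT
...FTT
....FT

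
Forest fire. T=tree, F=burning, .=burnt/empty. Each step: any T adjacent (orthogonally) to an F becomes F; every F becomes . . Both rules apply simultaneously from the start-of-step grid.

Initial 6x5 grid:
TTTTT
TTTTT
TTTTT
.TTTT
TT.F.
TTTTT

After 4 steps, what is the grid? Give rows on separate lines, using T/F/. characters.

Step 1: 2 trees catch fire, 1 burn out
  TTTTT
  TTTTT
  TTTTT
  .TTFT
  TT...
  TTTFT
Step 2: 5 trees catch fire, 2 burn out
  TTTTT
  TTTTT
  TTTFT
  .TF.F
  TT...
  TTF.F
Step 3: 5 trees catch fire, 5 burn out
  TTTTT
  TTTFT
  TTF.F
  .F...
  TT...
  TF...
Step 4: 6 trees catch fire, 5 burn out
  TTTFT
  TTF.F
  TF...
  .....
  TF...
  F....

TTTFT
TTF.F
TF...
.....
TF...
F....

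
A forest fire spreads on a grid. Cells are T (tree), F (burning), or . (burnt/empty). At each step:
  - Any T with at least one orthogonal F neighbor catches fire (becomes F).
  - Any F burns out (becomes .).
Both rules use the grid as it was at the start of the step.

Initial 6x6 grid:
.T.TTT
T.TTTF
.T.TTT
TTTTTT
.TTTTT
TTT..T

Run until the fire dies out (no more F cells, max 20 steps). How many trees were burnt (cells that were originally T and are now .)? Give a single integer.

Answer: 25

Derivation:
Step 1: +3 fires, +1 burnt (F count now 3)
Step 2: +4 fires, +3 burnt (F count now 4)
Step 3: +5 fires, +4 burnt (F count now 5)
Step 4: +3 fires, +5 burnt (F count now 3)
Step 5: +2 fires, +3 burnt (F count now 2)
Step 6: +2 fires, +2 burnt (F count now 2)
Step 7: +4 fires, +2 burnt (F count now 4)
Step 8: +1 fires, +4 burnt (F count now 1)
Step 9: +1 fires, +1 burnt (F count now 1)
Step 10: +0 fires, +1 burnt (F count now 0)
Fire out after step 10
Initially T: 27, now '.': 34
Total burnt (originally-T cells now '.'): 25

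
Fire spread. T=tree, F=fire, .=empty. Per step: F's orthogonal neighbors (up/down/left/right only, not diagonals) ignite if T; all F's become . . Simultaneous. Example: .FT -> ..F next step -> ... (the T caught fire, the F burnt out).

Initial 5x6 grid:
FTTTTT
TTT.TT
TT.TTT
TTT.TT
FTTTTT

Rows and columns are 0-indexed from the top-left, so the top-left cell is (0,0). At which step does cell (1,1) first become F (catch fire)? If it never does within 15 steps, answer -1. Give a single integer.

Step 1: cell (1,1)='T' (+4 fires, +2 burnt)
Step 2: cell (1,1)='F' (+5 fires, +4 burnt)
  -> target ignites at step 2
Step 3: cell (1,1)='.' (+5 fires, +5 burnt)
Step 4: cell (1,1)='.' (+2 fires, +5 burnt)
Step 5: cell (1,1)='.' (+4 fires, +2 burnt)
Step 6: cell (1,1)='.' (+3 fires, +4 burnt)
Step 7: cell (1,1)='.' (+2 fires, +3 burnt)
Step 8: cell (1,1)='.' (+0 fires, +2 burnt)
  fire out at step 8

2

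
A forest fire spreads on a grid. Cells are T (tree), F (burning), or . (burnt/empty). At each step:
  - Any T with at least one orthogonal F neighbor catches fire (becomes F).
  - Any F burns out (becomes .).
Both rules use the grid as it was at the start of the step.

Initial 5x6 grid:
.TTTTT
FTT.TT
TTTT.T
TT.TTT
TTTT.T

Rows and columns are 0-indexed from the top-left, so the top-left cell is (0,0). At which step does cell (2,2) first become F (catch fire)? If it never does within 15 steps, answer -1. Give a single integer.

Step 1: cell (2,2)='T' (+2 fires, +1 burnt)
Step 2: cell (2,2)='T' (+4 fires, +2 burnt)
Step 3: cell (2,2)='F' (+4 fires, +4 burnt)
  -> target ignites at step 3
Step 4: cell (2,2)='.' (+3 fires, +4 burnt)
Step 5: cell (2,2)='.' (+3 fires, +3 burnt)
Step 6: cell (2,2)='.' (+4 fires, +3 burnt)
Step 7: cell (2,2)='.' (+2 fires, +4 burnt)
Step 8: cell (2,2)='.' (+2 fires, +2 burnt)
Step 9: cell (2,2)='.' (+0 fires, +2 burnt)
  fire out at step 9

3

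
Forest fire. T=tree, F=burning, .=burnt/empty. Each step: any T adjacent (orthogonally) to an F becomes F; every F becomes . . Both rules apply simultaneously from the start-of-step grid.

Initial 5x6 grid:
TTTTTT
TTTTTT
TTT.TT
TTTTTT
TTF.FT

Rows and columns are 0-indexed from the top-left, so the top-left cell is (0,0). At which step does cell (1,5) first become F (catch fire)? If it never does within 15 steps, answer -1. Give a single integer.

Step 1: cell (1,5)='T' (+4 fires, +2 burnt)
Step 2: cell (1,5)='T' (+6 fires, +4 burnt)
Step 3: cell (1,5)='T' (+5 fires, +6 burnt)
Step 4: cell (1,5)='F' (+6 fires, +5 burnt)
  -> target ignites at step 4
Step 5: cell (1,5)='.' (+4 fires, +6 burnt)
Step 6: cell (1,5)='.' (+1 fires, +4 burnt)
Step 7: cell (1,5)='.' (+0 fires, +1 burnt)
  fire out at step 7

4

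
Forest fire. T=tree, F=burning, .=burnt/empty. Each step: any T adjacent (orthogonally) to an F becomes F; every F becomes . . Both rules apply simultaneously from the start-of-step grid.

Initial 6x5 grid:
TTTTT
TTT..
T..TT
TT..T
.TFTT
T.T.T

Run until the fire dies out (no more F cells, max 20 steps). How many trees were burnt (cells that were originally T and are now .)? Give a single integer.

Answer: 19

Derivation:
Step 1: +3 fires, +1 burnt (F count now 3)
Step 2: +2 fires, +3 burnt (F count now 2)
Step 3: +3 fires, +2 burnt (F count now 3)
Step 4: +2 fires, +3 burnt (F count now 2)
Step 5: +2 fires, +2 burnt (F count now 2)
Step 6: +2 fires, +2 burnt (F count now 2)
Step 7: +2 fires, +2 burnt (F count now 2)
Step 8: +1 fires, +2 burnt (F count now 1)
Step 9: +1 fires, +1 burnt (F count now 1)
Step 10: +1 fires, +1 burnt (F count now 1)
Step 11: +0 fires, +1 burnt (F count now 0)
Fire out after step 11
Initially T: 20, now '.': 29
Total burnt (originally-T cells now '.'): 19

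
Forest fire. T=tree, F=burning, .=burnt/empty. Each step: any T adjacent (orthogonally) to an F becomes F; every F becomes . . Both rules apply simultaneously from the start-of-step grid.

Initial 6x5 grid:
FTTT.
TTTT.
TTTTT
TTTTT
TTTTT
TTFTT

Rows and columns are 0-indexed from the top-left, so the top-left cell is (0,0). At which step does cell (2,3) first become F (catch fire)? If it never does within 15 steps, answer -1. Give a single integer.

Step 1: cell (2,3)='T' (+5 fires, +2 burnt)
Step 2: cell (2,3)='T' (+8 fires, +5 burnt)
Step 3: cell (2,3)='T' (+9 fires, +8 burnt)
Step 4: cell (2,3)='F' (+3 fires, +9 burnt)
  -> target ignites at step 4
Step 5: cell (2,3)='.' (+1 fires, +3 burnt)
Step 6: cell (2,3)='.' (+0 fires, +1 burnt)
  fire out at step 6

4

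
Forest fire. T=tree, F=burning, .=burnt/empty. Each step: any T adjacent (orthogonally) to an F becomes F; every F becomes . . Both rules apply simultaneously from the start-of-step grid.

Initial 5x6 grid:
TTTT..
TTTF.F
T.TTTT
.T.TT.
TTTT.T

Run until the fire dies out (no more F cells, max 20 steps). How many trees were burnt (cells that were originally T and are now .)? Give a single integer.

Step 1: +4 fires, +2 burnt (F count now 4)
Step 2: +5 fires, +4 burnt (F count now 5)
Step 3: +4 fires, +5 burnt (F count now 4)
Step 4: +3 fires, +4 burnt (F count now 3)
Step 5: +1 fires, +3 burnt (F count now 1)
Step 6: +2 fires, +1 burnt (F count now 2)
Step 7: +0 fires, +2 burnt (F count now 0)
Fire out after step 7
Initially T: 20, now '.': 29
Total burnt (originally-T cells now '.'): 19

Answer: 19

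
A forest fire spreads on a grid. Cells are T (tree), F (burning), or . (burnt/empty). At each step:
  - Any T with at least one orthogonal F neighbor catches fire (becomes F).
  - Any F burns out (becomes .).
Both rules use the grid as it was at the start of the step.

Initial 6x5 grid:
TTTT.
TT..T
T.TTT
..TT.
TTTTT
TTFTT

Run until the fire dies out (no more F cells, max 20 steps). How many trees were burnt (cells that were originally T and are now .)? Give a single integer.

Answer: 15

Derivation:
Step 1: +3 fires, +1 burnt (F count now 3)
Step 2: +5 fires, +3 burnt (F count now 5)
Step 3: +4 fires, +5 burnt (F count now 4)
Step 4: +1 fires, +4 burnt (F count now 1)
Step 5: +1 fires, +1 burnt (F count now 1)
Step 6: +1 fires, +1 burnt (F count now 1)
Step 7: +0 fires, +1 burnt (F count now 0)
Fire out after step 7
Initially T: 22, now '.': 23
Total burnt (originally-T cells now '.'): 15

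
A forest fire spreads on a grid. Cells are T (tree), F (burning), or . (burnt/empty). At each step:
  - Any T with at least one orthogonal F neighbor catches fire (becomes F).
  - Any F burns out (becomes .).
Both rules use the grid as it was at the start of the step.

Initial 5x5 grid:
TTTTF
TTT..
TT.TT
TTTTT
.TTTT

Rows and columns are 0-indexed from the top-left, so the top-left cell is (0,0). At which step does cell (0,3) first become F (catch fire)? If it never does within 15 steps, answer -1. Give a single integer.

Step 1: cell (0,3)='F' (+1 fires, +1 burnt)
  -> target ignites at step 1
Step 2: cell (0,3)='.' (+1 fires, +1 burnt)
Step 3: cell (0,3)='.' (+2 fires, +1 burnt)
Step 4: cell (0,3)='.' (+2 fires, +2 burnt)
Step 5: cell (0,3)='.' (+2 fires, +2 burnt)
Step 6: cell (0,3)='.' (+2 fires, +2 burnt)
Step 7: cell (0,3)='.' (+3 fires, +2 burnt)
Step 8: cell (0,3)='.' (+2 fires, +3 burnt)
Step 9: cell (0,3)='.' (+3 fires, +2 burnt)
Step 10: cell (0,3)='.' (+2 fires, +3 burnt)
Step 11: cell (0,3)='.' (+0 fires, +2 burnt)
  fire out at step 11

1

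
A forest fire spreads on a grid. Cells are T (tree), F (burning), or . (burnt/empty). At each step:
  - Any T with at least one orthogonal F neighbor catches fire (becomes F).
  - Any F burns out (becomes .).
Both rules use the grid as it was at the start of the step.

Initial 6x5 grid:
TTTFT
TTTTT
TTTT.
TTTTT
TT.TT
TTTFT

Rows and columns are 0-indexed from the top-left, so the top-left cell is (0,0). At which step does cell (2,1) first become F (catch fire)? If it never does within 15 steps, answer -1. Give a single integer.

Step 1: cell (2,1)='T' (+6 fires, +2 burnt)
Step 2: cell (2,1)='T' (+7 fires, +6 burnt)
Step 3: cell (2,1)='T' (+7 fires, +7 burnt)
Step 4: cell (2,1)='F' (+4 fires, +7 burnt)
  -> target ignites at step 4
Step 5: cell (2,1)='.' (+2 fires, +4 burnt)
Step 6: cell (2,1)='.' (+0 fires, +2 burnt)
  fire out at step 6

4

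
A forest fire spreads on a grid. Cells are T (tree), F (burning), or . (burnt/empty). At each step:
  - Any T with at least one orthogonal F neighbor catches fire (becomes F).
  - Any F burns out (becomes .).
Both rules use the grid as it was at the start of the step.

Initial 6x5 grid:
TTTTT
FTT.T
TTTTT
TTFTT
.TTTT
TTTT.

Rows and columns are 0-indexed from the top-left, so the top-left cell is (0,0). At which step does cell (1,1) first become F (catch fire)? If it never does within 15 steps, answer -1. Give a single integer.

Step 1: cell (1,1)='F' (+7 fires, +2 burnt)
  -> target ignites at step 1
Step 2: cell (1,1)='.' (+9 fires, +7 burnt)
Step 3: cell (1,1)='.' (+5 fires, +9 burnt)
Step 4: cell (1,1)='.' (+3 fires, +5 burnt)
Step 5: cell (1,1)='.' (+1 fires, +3 burnt)
Step 6: cell (1,1)='.' (+0 fires, +1 burnt)
  fire out at step 6

1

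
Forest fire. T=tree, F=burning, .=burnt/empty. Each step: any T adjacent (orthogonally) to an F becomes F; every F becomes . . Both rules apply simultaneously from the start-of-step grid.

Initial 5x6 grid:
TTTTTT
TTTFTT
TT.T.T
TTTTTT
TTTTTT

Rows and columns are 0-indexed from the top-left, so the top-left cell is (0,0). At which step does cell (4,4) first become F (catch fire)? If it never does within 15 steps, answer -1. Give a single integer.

Step 1: cell (4,4)='T' (+4 fires, +1 burnt)
Step 2: cell (4,4)='T' (+5 fires, +4 burnt)
Step 3: cell (4,4)='T' (+8 fires, +5 burnt)
Step 4: cell (4,4)='F' (+6 fires, +8 burnt)
  -> target ignites at step 4
Step 5: cell (4,4)='.' (+3 fires, +6 burnt)
Step 6: cell (4,4)='.' (+1 fires, +3 burnt)
Step 7: cell (4,4)='.' (+0 fires, +1 burnt)
  fire out at step 7

4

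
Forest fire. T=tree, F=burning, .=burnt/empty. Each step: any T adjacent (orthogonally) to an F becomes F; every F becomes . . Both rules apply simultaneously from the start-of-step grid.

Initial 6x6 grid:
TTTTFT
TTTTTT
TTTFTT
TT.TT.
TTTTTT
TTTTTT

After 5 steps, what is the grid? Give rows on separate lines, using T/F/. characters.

Step 1: 7 trees catch fire, 2 burn out
  TTTF.F
  TTTFFT
  TTF.FT
  TT.FT.
  TTTTTT
  TTTTTT
Step 2: 7 trees catch fire, 7 burn out
  TTF...
  TTF..F
  TF...F
  TT..F.
  TTTFTT
  TTTTTT
Step 3: 7 trees catch fire, 7 burn out
  TF....
  TF....
  F.....
  TF....
  TTF.FT
  TTTFTT
Step 4: 7 trees catch fire, 7 burn out
  F.....
  F.....
  ......
  F.....
  TF...F
  TTF.FT
Step 5: 3 trees catch fire, 7 burn out
  ......
  ......
  ......
  ......
  F.....
  TF...F

......
......
......
......
F.....
TF...F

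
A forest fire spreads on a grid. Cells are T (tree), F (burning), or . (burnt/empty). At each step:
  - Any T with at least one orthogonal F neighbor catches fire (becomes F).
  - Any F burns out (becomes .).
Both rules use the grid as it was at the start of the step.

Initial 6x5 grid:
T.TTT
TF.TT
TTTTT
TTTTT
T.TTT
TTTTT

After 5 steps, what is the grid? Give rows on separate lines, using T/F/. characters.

Step 1: 2 trees catch fire, 1 burn out
  T.TTT
  F..TT
  TFTTT
  TTTTT
  T.TTT
  TTTTT
Step 2: 4 trees catch fire, 2 burn out
  F.TTT
  ...TT
  F.FTT
  TFTTT
  T.TTT
  TTTTT
Step 3: 3 trees catch fire, 4 burn out
  ..TTT
  ...TT
  ...FT
  F.FTT
  T.TTT
  TTTTT
Step 4: 5 trees catch fire, 3 burn out
  ..TTT
  ...FT
  ....F
  ...FT
  F.FTT
  TTTTT
Step 5: 6 trees catch fire, 5 burn out
  ..TFT
  ....F
  .....
  ....F
  ...FT
  FTFTT

..TFT
....F
.....
....F
...FT
FTFTT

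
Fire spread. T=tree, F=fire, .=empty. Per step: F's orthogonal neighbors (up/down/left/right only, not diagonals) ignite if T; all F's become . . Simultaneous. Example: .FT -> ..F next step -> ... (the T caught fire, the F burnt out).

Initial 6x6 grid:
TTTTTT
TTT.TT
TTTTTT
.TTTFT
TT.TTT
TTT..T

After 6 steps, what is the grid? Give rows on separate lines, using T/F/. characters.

Step 1: 4 trees catch fire, 1 burn out
  TTTTTT
  TTT.TT
  TTTTFT
  .TTF.F
  TT.TFT
  TTT..T
Step 2: 6 trees catch fire, 4 burn out
  TTTTTT
  TTT.FT
  TTTF.F
  .TF...
  TT.F.F
  TTT..T
Step 3: 5 trees catch fire, 6 burn out
  TTTTFT
  TTT..F
  TTF...
  .F....
  TT....
  TTT..F
Step 4: 5 trees catch fire, 5 burn out
  TTTF.F
  TTF...
  TF....
  ......
  TF....
  TTT...
Step 5: 5 trees catch fire, 5 burn out
  TTF...
  TF....
  F.....
  ......
  F.....
  TFT...
Step 6: 4 trees catch fire, 5 burn out
  TF....
  F.....
  ......
  ......
  ......
  F.F...

TF....
F.....
......
......
......
F.F...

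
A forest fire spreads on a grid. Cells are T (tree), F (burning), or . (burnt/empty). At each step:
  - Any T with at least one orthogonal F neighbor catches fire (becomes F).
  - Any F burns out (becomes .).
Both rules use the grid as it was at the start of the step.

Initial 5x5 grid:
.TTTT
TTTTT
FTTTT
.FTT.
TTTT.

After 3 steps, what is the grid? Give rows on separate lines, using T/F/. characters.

Step 1: 4 trees catch fire, 2 burn out
  .TTTT
  FTTTT
  .FTTT
  ..FT.
  TFTT.
Step 2: 5 trees catch fire, 4 burn out
  .TTTT
  .FTTT
  ..FTT
  ...F.
  F.FT.
Step 3: 4 trees catch fire, 5 burn out
  .FTTT
  ..FTT
  ...FT
  .....
  ...F.

.FTTT
..FTT
...FT
.....
...F.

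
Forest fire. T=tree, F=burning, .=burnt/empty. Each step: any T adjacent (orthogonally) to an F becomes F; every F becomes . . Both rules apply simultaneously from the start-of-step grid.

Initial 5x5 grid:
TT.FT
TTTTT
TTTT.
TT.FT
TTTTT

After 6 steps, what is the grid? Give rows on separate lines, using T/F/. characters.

Step 1: 5 trees catch fire, 2 burn out
  TT..F
  TTTFT
  TTTF.
  TT..F
  TTTFT
Step 2: 5 trees catch fire, 5 burn out
  TT...
  TTF.F
  TTF..
  TT...
  TTF.F
Step 3: 3 trees catch fire, 5 burn out
  TT...
  TF...
  TF...
  TT...
  TF...
Step 4: 5 trees catch fire, 3 burn out
  TF...
  F....
  F....
  TF...
  F....
Step 5: 2 trees catch fire, 5 burn out
  F....
  .....
  .....
  F....
  .....
Step 6: 0 trees catch fire, 2 burn out
  .....
  .....
  .....
  .....
  .....

.....
.....
.....
.....
.....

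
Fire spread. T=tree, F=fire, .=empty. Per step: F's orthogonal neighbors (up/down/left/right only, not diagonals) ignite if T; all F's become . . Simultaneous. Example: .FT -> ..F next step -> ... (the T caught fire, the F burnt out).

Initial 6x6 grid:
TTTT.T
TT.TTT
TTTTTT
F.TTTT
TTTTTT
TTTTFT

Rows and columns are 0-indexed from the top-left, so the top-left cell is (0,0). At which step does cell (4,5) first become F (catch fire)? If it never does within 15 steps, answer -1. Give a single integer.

Step 1: cell (4,5)='T' (+5 fires, +2 burnt)
Step 2: cell (4,5)='F' (+8 fires, +5 burnt)
  -> target ignites at step 2
Step 3: cell (4,5)='.' (+8 fires, +8 burnt)
Step 4: cell (4,5)='.' (+5 fires, +8 burnt)
Step 5: cell (4,5)='.' (+3 fires, +5 burnt)
Step 6: cell (4,5)='.' (+2 fires, +3 burnt)
Step 7: cell (4,5)='.' (+0 fires, +2 burnt)
  fire out at step 7

2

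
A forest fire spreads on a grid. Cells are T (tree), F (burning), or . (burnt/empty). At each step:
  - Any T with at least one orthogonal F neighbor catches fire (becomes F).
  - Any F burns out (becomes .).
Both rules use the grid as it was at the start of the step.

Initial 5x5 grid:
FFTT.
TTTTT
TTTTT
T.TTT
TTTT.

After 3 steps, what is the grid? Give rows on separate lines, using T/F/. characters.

Step 1: 3 trees catch fire, 2 burn out
  ..FT.
  FFTTT
  TTTTT
  T.TTT
  TTTT.
Step 2: 4 trees catch fire, 3 burn out
  ...F.
  ..FTT
  FFTTT
  T.TTT
  TTTT.
Step 3: 3 trees catch fire, 4 burn out
  .....
  ...FT
  ..FTT
  F.TTT
  TTTT.

.....
...FT
..FTT
F.TTT
TTTT.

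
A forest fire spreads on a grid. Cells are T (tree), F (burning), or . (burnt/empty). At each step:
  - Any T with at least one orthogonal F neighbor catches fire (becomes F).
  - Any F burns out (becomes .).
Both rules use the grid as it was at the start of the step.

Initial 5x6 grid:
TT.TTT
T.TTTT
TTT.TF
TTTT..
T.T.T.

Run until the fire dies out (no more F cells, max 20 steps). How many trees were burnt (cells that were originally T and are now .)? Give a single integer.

Step 1: +2 fires, +1 burnt (F count now 2)
Step 2: +2 fires, +2 burnt (F count now 2)
Step 3: +2 fires, +2 burnt (F count now 2)
Step 4: +2 fires, +2 burnt (F count now 2)
Step 5: +1 fires, +2 burnt (F count now 1)
Step 6: +2 fires, +1 burnt (F count now 2)
Step 7: +4 fires, +2 burnt (F count now 4)
Step 8: +2 fires, +4 burnt (F count now 2)
Step 9: +2 fires, +2 burnt (F count now 2)
Step 10: +1 fires, +2 burnt (F count now 1)
Step 11: +0 fires, +1 burnt (F count now 0)
Fire out after step 11
Initially T: 21, now '.': 29
Total burnt (originally-T cells now '.'): 20

Answer: 20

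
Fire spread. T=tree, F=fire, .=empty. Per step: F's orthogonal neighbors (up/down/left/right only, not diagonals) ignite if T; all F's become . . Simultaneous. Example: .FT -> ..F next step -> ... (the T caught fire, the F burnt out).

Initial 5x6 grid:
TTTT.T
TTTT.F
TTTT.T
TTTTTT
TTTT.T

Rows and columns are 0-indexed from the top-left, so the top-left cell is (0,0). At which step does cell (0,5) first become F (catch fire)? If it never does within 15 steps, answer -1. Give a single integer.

Step 1: cell (0,5)='F' (+2 fires, +1 burnt)
  -> target ignites at step 1
Step 2: cell (0,5)='.' (+1 fires, +2 burnt)
Step 3: cell (0,5)='.' (+2 fires, +1 burnt)
Step 4: cell (0,5)='.' (+1 fires, +2 burnt)
Step 5: cell (0,5)='.' (+3 fires, +1 burnt)
Step 6: cell (0,5)='.' (+4 fires, +3 burnt)
Step 7: cell (0,5)='.' (+5 fires, +4 burnt)
Step 8: cell (0,5)='.' (+4 fires, +5 burnt)
Step 9: cell (0,5)='.' (+2 fires, +4 burnt)
Step 10: cell (0,5)='.' (+1 fires, +2 burnt)
Step 11: cell (0,5)='.' (+0 fires, +1 burnt)
  fire out at step 11

1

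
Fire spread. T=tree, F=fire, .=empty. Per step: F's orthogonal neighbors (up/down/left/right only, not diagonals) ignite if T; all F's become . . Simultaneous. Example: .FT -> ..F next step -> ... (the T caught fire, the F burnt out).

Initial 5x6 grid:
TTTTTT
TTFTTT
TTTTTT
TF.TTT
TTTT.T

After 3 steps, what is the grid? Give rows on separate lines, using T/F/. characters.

Step 1: 7 trees catch fire, 2 burn out
  TTFTTT
  TF.FTT
  TFFTTT
  F..TTT
  TFTT.T
Step 2: 8 trees catch fire, 7 burn out
  TF.FTT
  F...FT
  F..FTT
  ...TTT
  F.FT.T
Step 3: 6 trees catch fire, 8 burn out
  F...FT
  .....F
  ....FT
  ...FTT
  ...F.T

F...FT
.....F
....FT
...FTT
...F.T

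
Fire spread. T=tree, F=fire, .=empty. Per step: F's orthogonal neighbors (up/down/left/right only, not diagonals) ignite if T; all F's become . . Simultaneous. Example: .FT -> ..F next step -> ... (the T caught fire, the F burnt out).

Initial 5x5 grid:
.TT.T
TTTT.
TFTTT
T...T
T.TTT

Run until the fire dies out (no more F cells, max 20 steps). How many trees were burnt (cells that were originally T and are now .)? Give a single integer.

Step 1: +3 fires, +1 burnt (F count now 3)
Step 2: +5 fires, +3 burnt (F count now 5)
Step 3: +4 fires, +5 burnt (F count now 4)
Step 4: +1 fires, +4 burnt (F count now 1)
Step 5: +1 fires, +1 burnt (F count now 1)
Step 6: +1 fires, +1 burnt (F count now 1)
Step 7: +1 fires, +1 burnt (F count now 1)
Step 8: +0 fires, +1 burnt (F count now 0)
Fire out after step 8
Initially T: 17, now '.': 24
Total burnt (originally-T cells now '.'): 16

Answer: 16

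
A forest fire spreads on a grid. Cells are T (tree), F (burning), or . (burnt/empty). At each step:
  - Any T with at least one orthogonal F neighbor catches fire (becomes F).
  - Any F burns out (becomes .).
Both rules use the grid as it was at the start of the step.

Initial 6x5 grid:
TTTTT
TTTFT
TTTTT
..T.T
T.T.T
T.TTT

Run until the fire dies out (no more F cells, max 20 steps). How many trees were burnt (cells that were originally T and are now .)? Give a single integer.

Step 1: +4 fires, +1 burnt (F count now 4)
Step 2: +5 fires, +4 burnt (F count now 5)
Step 3: +5 fires, +5 burnt (F count now 5)
Step 4: +4 fires, +5 burnt (F count now 4)
Step 5: +2 fires, +4 burnt (F count now 2)
Step 6: +1 fires, +2 burnt (F count now 1)
Step 7: +0 fires, +1 burnt (F count now 0)
Fire out after step 7
Initially T: 23, now '.': 28
Total burnt (originally-T cells now '.'): 21

Answer: 21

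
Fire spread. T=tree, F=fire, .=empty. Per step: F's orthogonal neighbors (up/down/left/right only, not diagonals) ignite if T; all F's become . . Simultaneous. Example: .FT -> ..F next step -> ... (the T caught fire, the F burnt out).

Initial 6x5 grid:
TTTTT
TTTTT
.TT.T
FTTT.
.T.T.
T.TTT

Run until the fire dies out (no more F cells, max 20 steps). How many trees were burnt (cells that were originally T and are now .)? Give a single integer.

Answer: 21

Derivation:
Step 1: +1 fires, +1 burnt (F count now 1)
Step 2: +3 fires, +1 burnt (F count now 3)
Step 3: +3 fires, +3 burnt (F count now 3)
Step 4: +4 fires, +3 burnt (F count now 4)
Step 5: +4 fires, +4 burnt (F count now 4)
Step 6: +4 fires, +4 burnt (F count now 4)
Step 7: +2 fires, +4 burnt (F count now 2)
Step 8: +0 fires, +2 burnt (F count now 0)
Fire out after step 8
Initially T: 22, now '.': 29
Total burnt (originally-T cells now '.'): 21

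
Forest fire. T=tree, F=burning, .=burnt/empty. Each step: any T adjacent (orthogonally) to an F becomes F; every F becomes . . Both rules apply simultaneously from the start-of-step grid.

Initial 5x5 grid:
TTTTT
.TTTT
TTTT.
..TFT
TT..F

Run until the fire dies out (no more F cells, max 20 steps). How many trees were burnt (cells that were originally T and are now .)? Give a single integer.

Step 1: +3 fires, +2 burnt (F count now 3)
Step 2: +2 fires, +3 burnt (F count now 2)
Step 3: +4 fires, +2 burnt (F count now 4)
Step 4: +4 fires, +4 burnt (F count now 4)
Step 5: +1 fires, +4 burnt (F count now 1)
Step 6: +1 fires, +1 burnt (F count now 1)
Step 7: +0 fires, +1 burnt (F count now 0)
Fire out after step 7
Initially T: 17, now '.': 23
Total burnt (originally-T cells now '.'): 15

Answer: 15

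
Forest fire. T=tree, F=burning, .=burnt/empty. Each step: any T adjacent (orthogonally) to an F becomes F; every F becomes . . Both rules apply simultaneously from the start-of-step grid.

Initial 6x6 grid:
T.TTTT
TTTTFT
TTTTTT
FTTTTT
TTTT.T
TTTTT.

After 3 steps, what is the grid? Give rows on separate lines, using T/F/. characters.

Step 1: 7 trees catch fire, 2 burn out
  T.TTFT
  TTTF.F
  FTTTFT
  .FTTTT
  FTTT.T
  TTTTT.
Step 2: 11 trees catch fire, 7 burn out
  T.TF.F
  FTF...
  .FTF.F
  ..FTFT
  .FTT.T
  FTTTT.
Step 3: 8 trees catch fire, 11 burn out
  F.F...
  .F....
  ..F...
  ...F.F
  ..FT.T
  .FTTT.

F.F...
.F....
..F...
...F.F
..FT.T
.FTTT.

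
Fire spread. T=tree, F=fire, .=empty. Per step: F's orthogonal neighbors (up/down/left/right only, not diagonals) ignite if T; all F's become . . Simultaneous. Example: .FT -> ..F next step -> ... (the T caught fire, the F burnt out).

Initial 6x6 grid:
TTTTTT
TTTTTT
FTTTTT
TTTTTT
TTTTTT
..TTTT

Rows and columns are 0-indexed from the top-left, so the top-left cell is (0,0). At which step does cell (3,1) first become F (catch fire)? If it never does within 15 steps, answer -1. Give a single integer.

Step 1: cell (3,1)='T' (+3 fires, +1 burnt)
Step 2: cell (3,1)='F' (+5 fires, +3 burnt)
  -> target ignites at step 2
Step 3: cell (3,1)='.' (+5 fires, +5 burnt)
Step 4: cell (3,1)='.' (+5 fires, +5 burnt)
Step 5: cell (3,1)='.' (+6 fires, +5 burnt)
Step 6: cell (3,1)='.' (+5 fires, +6 burnt)
Step 7: cell (3,1)='.' (+3 fires, +5 burnt)
Step 8: cell (3,1)='.' (+1 fires, +3 burnt)
Step 9: cell (3,1)='.' (+0 fires, +1 burnt)
  fire out at step 9

2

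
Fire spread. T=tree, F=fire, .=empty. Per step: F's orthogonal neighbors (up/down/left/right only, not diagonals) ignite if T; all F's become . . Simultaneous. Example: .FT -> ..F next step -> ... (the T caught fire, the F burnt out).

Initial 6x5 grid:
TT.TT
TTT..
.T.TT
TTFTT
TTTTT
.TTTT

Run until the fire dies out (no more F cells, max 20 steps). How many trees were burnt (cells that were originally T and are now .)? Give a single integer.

Step 1: +3 fires, +1 burnt (F count now 3)
Step 2: +7 fires, +3 burnt (F count now 7)
Step 3: +6 fires, +7 burnt (F count now 6)
Step 4: +4 fires, +6 burnt (F count now 4)
Step 5: +1 fires, +4 burnt (F count now 1)
Step 6: +0 fires, +1 burnt (F count now 0)
Fire out after step 6
Initially T: 23, now '.': 28
Total burnt (originally-T cells now '.'): 21

Answer: 21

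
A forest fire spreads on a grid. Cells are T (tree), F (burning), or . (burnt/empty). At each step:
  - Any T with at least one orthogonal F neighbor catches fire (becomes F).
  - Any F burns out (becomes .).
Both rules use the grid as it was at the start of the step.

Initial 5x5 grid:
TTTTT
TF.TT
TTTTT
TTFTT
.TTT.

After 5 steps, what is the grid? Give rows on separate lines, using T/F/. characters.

Step 1: 7 trees catch fire, 2 burn out
  TFTTT
  F..TT
  TFFTT
  TF.FT
  .TFT.
Step 2: 8 trees catch fire, 7 burn out
  F.FTT
  ...TT
  F..FT
  F...F
  .F.F.
Step 3: 3 trees catch fire, 8 burn out
  ...FT
  ...FT
  ....F
  .....
  .....
Step 4: 2 trees catch fire, 3 burn out
  ....F
  ....F
  .....
  .....
  .....
Step 5: 0 trees catch fire, 2 burn out
  .....
  .....
  .....
  .....
  .....

.....
.....
.....
.....
.....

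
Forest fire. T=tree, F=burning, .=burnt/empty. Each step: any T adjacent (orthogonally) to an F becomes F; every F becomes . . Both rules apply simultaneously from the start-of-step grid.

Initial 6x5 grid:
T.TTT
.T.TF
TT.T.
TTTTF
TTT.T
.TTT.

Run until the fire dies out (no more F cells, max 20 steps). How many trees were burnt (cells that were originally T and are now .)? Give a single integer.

Answer: 19

Derivation:
Step 1: +4 fires, +2 burnt (F count now 4)
Step 2: +3 fires, +4 burnt (F count now 3)
Step 3: +3 fires, +3 burnt (F count now 3)
Step 4: +4 fires, +3 burnt (F count now 4)
Step 5: +5 fires, +4 burnt (F count now 5)
Step 6: +0 fires, +5 burnt (F count now 0)
Fire out after step 6
Initially T: 20, now '.': 29
Total burnt (originally-T cells now '.'): 19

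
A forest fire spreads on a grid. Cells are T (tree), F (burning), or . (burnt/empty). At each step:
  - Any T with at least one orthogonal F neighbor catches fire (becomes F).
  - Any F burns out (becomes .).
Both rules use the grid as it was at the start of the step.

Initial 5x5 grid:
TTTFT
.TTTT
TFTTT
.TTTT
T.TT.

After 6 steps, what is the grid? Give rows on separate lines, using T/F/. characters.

Step 1: 7 trees catch fire, 2 burn out
  TTF.F
  .FTFT
  F.FTT
  .FTTT
  T.TT.
Step 2: 5 trees catch fire, 7 burn out
  TF...
  ..F.F
  ...FT
  ..FTT
  T.TT.
Step 3: 4 trees catch fire, 5 burn out
  F....
  .....
  ....F
  ...FT
  T.FT.
Step 4: 2 trees catch fire, 4 burn out
  .....
  .....
  .....
  ....F
  T..F.
Step 5: 0 trees catch fire, 2 burn out
  .....
  .....
  .....
  .....
  T....
Step 6: 0 trees catch fire, 0 burn out
  .....
  .....
  .....
  .....
  T....

.....
.....
.....
.....
T....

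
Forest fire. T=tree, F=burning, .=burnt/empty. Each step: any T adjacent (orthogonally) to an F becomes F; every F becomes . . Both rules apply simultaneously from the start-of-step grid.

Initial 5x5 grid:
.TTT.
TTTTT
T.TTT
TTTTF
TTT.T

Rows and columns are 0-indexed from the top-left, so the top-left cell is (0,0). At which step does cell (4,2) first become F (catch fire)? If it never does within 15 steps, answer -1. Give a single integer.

Step 1: cell (4,2)='T' (+3 fires, +1 burnt)
Step 2: cell (4,2)='T' (+3 fires, +3 burnt)
Step 3: cell (4,2)='F' (+4 fires, +3 burnt)
  -> target ignites at step 3
Step 4: cell (4,2)='.' (+4 fires, +4 burnt)
Step 5: cell (4,2)='.' (+4 fires, +4 burnt)
Step 6: cell (4,2)='.' (+2 fires, +4 burnt)
Step 7: cell (4,2)='.' (+0 fires, +2 burnt)
  fire out at step 7

3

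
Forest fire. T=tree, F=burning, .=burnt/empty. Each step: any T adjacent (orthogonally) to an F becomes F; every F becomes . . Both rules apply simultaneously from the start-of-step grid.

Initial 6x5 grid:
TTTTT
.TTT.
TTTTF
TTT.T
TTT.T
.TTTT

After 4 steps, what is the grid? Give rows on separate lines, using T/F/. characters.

Step 1: 2 trees catch fire, 1 burn out
  TTTTT
  .TTT.
  TTTF.
  TTT.F
  TTT.T
  .TTTT
Step 2: 3 trees catch fire, 2 burn out
  TTTTT
  .TTF.
  TTF..
  TTT..
  TTT.F
  .TTTT
Step 3: 5 trees catch fire, 3 burn out
  TTTFT
  .TF..
  TF...
  TTF..
  TTT..
  .TTTF
Step 4: 7 trees catch fire, 5 burn out
  TTF.F
  .F...
  F....
  TF...
  TTF..
  .TTF.

TTF.F
.F...
F....
TF...
TTF..
.TTF.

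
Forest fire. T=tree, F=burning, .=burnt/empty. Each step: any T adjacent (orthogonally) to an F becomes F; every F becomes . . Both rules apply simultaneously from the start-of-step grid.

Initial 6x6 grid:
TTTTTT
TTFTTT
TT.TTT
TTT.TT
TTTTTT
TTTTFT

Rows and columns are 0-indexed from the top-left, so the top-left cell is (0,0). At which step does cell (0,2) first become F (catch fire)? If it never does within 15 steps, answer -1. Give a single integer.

Step 1: cell (0,2)='F' (+6 fires, +2 burnt)
  -> target ignites at step 1
Step 2: cell (0,2)='.' (+10 fires, +6 burnt)
Step 3: cell (0,2)='.' (+9 fires, +10 burnt)
Step 4: cell (0,2)='.' (+6 fires, +9 burnt)
Step 5: cell (0,2)='.' (+1 fires, +6 burnt)
Step 6: cell (0,2)='.' (+0 fires, +1 burnt)
  fire out at step 6

1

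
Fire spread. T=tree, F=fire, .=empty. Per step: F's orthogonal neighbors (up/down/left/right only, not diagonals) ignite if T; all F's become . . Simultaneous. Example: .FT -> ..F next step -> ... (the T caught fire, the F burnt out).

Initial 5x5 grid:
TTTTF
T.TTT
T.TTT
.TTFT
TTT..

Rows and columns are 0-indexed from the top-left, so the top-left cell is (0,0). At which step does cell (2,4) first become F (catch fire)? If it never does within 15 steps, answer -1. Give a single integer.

Step 1: cell (2,4)='T' (+5 fires, +2 burnt)
Step 2: cell (2,4)='F' (+6 fires, +5 burnt)
  -> target ignites at step 2
Step 3: cell (2,4)='.' (+3 fires, +6 burnt)
Step 4: cell (2,4)='.' (+2 fires, +3 burnt)
Step 5: cell (2,4)='.' (+1 fires, +2 burnt)
Step 6: cell (2,4)='.' (+1 fires, +1 burnt)
Step 7: cell (2,4)='.' (+0 fires, +1 burnt)
  fire out at step 7

2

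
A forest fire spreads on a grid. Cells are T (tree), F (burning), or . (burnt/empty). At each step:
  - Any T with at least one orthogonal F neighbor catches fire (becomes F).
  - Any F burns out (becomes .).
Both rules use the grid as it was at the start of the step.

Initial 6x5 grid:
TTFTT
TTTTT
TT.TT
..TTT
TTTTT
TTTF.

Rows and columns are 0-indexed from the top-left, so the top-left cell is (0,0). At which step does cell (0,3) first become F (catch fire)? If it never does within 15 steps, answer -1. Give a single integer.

Step 1: cell (0,3)='F' (+5 fires, +2 burnt)
  -> target ignites at step 1
Step 2: cell (0,3)='.' (+8 fires, +5 burnt)
Step 3: cell (0,3)='.' (+8 fires, +8 burnt)
Step 4: cell (0,3)='.' (+3 fires, +8 burnt)
Step 5: cell (0,3)='.' (+0 fires, +3 burnt)
  fire out at step 5

1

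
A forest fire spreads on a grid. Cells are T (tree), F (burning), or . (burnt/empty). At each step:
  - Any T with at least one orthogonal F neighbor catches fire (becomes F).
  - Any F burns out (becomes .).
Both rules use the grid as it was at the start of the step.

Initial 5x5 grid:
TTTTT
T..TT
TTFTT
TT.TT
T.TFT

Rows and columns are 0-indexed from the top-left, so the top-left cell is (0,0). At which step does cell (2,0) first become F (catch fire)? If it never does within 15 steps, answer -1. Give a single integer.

Step 1: cell (2,0)='T' (+5 fires, +2 burnt)
Step 2: cell (2,0)='F' (+5 fires, +5 burnt)
  -> target ignites at step 2
Step 3: cell (2,0)='.' (+4 fires, +5 burnt)
Step 4: cell (2,0)='.' (+4 fires, +4 burnt)
Step 5: cell (2,0)='.' (+1 fires, +4 burnt)
Step 6: cell (2,0)='.' (+0 fires, +1 burnt)
  fire out at step 6

2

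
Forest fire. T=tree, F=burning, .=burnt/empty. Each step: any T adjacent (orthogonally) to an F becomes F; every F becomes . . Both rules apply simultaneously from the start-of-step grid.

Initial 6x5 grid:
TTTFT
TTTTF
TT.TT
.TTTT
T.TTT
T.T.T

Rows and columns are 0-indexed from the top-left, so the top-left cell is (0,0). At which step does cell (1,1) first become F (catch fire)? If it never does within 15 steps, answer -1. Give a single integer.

Step 1: cell (1,1)='T' (+4 fires, +2 burnt)
Step 2: cell (1,1)='T' (+4 fires, +4 burnt)
Step 3: cell (1,1)='F' (+4 fires, +4 burnt)
  -> target ignites at step 3
Step 4: cell (1,1)='.' (+5 fires, +4 burnt)
Step 5: cell (1,1)='.' (+3 fires, +5 burnt)
Step 6: cell (1,1)='.' (+1 fires, +3 burnt)
Step 7: cell (1,1)='.' (+0 fires, +1 burnt)
  fire out at step 7

3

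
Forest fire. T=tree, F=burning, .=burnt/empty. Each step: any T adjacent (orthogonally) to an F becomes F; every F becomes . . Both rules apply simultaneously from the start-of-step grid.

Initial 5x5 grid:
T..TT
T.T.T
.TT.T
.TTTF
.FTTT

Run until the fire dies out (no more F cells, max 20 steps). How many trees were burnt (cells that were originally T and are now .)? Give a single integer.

Answer: 13

Derivation:
Step 1: +5 fires, +2 burnt (F count now 5)
Step 2: +4 fires, +5 burnt (F count now 4)
Step 3: +2 fires, +4 burnt (F count now 2)
Step 4: +2 fires, +2 burnt (F count now 2)
Step 5: +0 fires, +2 burnt (F count now 0)
Fire out after step 5
Initially T: 15, now '.': 23
Total burnt (originally-T cells now '.'): 13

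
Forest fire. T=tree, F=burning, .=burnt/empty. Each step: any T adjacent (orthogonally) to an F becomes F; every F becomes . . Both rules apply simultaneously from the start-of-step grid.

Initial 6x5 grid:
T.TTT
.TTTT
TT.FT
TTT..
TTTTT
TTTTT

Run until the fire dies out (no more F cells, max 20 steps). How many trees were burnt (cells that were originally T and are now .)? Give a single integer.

Answer: 23

Derivation:
Step 1: +2 fires, +1 burnt (F count now 2)
Step 2: +3 fires, +2 burnt (F count now 3)
Step 3: +3 fires, +3 burnt (F count now 3)
Step 4: +1 fires, +3 burnt (F count now 1)
Step 5: +2 fires, +1 burnt (F count now 2)
Step 6: +3 fires, +2 burnt (F count now 3)
Step 7: +3 fires, +3 burnt (F count now 3)
Step 8: +3 fires, +3 burnt (F count now 3)
Step 9: +2 fires, +3 burnt (F count now 2)
Step 10: +1 fires, +2 burnt (F count now 1)
Step 11: +0 fires, +1 burnt (F count now 0)
Fire out after step 11
Initially T: 24, now '.': 29
Total burnt (originally-T cells now '.'): 23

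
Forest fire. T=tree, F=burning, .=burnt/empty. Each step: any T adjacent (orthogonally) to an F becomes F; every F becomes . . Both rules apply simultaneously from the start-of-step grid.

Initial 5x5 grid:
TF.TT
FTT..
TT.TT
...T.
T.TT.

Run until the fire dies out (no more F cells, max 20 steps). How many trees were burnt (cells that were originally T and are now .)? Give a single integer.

Answer: 5

Derivation:
Step 1: +3 fires, +2 burnt (F count now 3)
Step 2: +2 fires, +3 burnt (F count now 2)
Step 3: +0 fires, +2 burnt (F count now 0)
Fire out after step 3
Initially T: 13, now '.': 17
Total burnt (originally-T cells now '.'): 5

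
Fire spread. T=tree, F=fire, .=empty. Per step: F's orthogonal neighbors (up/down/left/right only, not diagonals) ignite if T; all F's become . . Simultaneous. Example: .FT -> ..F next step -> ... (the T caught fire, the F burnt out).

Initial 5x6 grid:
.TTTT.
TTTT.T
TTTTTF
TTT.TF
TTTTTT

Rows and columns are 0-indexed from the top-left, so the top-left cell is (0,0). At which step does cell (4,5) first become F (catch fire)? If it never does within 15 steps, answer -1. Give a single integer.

Step 1: cell (4,5)='F' (+4 fires, +2 burnt)
  -> target ignites at step 1
Step 2: cell (4,5)='.' (+2 fires, +4 burnt)
Step 3: cell (4,5)='.' (+3 fires, +2 burnt)
Step 4: cell (4,5)='.' (+5 fires, +3 burnt)
Step 5: cell (4,5)='.' (+6 fires, +5 burnt)
Step 6: cell (4,5)='.' (+4 fires, +6 burnt)
Step 7: cell (4,5)='.' (+0 fires, +4 burnt)
  fire out at step 7

1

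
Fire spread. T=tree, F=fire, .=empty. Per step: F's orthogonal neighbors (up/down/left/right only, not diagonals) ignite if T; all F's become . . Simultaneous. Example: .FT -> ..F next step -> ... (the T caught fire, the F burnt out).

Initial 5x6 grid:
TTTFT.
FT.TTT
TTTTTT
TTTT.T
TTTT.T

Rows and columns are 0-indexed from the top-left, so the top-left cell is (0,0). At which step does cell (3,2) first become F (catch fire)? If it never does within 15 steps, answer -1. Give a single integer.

Step 1: cell (3,2)='T' (+6 fires, +2 burnt)
Step 2: cell (3,2)='T' (+5 fires, +6 burnt)
Step 3: cell (3,2)='T' (+6 fires, +5 burnt)
Step 4: cell (3,2)='F' (+4 fires, +6 burnt)
  -> target ignites at step 4
Step 5: cell (3,2)='.' (+2 fires, +4 burnt)
Step 6: cell (3,2)='.' (+1 fires, +2 burnt)
Step 7: cell (3,2)='.' (+0 fires, +1 burnt)
  fire out at step 7

4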